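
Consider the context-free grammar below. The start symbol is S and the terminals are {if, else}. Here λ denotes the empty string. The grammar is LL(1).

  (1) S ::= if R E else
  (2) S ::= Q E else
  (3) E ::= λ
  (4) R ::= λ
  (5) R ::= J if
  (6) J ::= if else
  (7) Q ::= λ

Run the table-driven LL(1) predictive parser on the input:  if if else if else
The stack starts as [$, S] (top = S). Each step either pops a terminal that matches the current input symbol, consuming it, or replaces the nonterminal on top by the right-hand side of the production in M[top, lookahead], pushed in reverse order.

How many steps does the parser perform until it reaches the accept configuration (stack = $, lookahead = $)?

     Stack                Input                 Action
  1  $ S                  if if else if else $  expand S ::= if R E else
  2  $ else E R if        if if else if else $  match if
  3  $ else E R           if else if else $     expand R ::= J if
  4  $ else E if J        if else if else $     expand J ::= if else
  5  $ else E if else if  if else if else $     match if
  6  $ else E if else     else if else $        match else
  7  $ else E if          if else $             match if
  8  $ else E             else $                expand E ::= λ
  9  $ else               else $                match else
Accept reached after 9 steps.

9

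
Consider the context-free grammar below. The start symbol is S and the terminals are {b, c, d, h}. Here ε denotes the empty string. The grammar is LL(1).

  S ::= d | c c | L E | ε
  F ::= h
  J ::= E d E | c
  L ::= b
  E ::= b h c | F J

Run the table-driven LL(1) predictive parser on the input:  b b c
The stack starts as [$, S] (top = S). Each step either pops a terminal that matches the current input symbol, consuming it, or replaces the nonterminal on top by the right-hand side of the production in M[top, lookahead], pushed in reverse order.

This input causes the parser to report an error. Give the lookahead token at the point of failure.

     Stack    Input    Action
  1  $ S      b b c $  expand S ::= L E
  2  $ E L    b b c $  expand L ::= b
  3  $ E b    b b c $  match b
  4  $ E      b c $    expand E ::= b h c
  5  $ c h b  b c $    match b
  6  $ c h    c $      error: top is terminal h but lookahead is c

c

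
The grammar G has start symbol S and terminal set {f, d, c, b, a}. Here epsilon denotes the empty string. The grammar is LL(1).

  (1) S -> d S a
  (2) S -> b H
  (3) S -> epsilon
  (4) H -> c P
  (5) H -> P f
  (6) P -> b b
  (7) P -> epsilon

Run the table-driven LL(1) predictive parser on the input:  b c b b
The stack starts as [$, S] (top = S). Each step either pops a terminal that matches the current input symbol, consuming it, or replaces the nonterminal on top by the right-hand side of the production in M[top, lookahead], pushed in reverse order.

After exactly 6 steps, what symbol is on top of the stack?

     Stack  Input      Action
  1  $ S    b c b b $  expand S -> b H
  2  $ H b  b c b b $  match b
  3  $ H    c b b $    expand H -> c P
  4  $ P c  c b b $    match c
  5  $ P    b b $      expand P -> b b
  6  $ b b  b b $      match b
Stack after step 6: $ b (top = b).

b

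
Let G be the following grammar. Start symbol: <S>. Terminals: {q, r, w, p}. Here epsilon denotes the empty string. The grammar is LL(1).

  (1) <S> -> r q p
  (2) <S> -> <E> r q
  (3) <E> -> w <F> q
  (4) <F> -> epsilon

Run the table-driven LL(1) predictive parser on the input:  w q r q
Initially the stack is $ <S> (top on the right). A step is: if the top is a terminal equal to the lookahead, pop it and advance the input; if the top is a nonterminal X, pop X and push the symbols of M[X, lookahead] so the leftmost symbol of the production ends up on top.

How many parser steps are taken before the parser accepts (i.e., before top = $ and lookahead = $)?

7

step 1: stack=$ <S>  input=w q r q $  — expand <S> -> <E> r q
step 2: stack=$ q r <E>  input=w q r q $  — expand <E> -> w <F> q
step 3: stack=$ q r q <F> w  input=w q r q $  — match w
step 4: stack=$ q r q <F>  input=q r q $  — expand <F> -> epsilon
step 5: stack=$ q r q  input=q r q $  — match q
step 6: stack=$ q r  input=r q $  — match r
step 7: stack=$ q  input=q $  — match q
Accept reached after 7 steps.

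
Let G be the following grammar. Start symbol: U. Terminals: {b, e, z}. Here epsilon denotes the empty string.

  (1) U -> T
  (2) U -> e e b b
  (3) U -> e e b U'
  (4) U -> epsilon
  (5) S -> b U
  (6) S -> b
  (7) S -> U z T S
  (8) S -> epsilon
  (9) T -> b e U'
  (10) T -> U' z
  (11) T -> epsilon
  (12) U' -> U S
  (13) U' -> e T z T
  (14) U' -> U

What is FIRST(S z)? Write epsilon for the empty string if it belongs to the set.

{b, e, z}

FIRST(U): from U->T we get {epsilon, b, e, z}; from U->e e b b we get {e}; from U->e e b U' we get {e}; from U->epsilon we get {epsilon}. So FIRST(U) = {epsilon, b, e, z}.
FIRST(S): from S->b U we get {b}; from S->b we get {b}; from S->U z T S we get {b, e, z}; from S->epsilon we get {epsilon}. So FIRST(S) = {epsilon, b, e, z}.
FIRST(U'): from U'->U S we get {epsilon, b, e, z}; from U'->e T z T we get {e}; from U'->U we get {epsilon, b, e, z}. So FIRST(U') = {epsilon, b, e, z}.
FIRST(T): from T->b e U' we get {b}; from T->U' z we get {b, e, z}; from T->epsilon we get {epsilon}. So FIRST(T) = {epsilon, b, e, z}.
FIRST(S z): take FIRST of each symbol in turn, carrying on past any symbol whose FIRST contains epsilon; result {b, e, z}.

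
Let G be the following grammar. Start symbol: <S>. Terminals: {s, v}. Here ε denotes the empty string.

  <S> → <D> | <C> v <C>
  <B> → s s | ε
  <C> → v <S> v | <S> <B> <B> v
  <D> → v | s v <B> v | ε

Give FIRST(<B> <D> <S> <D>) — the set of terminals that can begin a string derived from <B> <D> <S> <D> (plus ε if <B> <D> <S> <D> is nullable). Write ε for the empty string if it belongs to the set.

FIRST(<B>): from <B>→s s we get {s}; from <B>→ε we get {ε}. So FIRST(<B>) = {ε, s}.
FIRST(<D>): from <D>→v we get {v}; from <D>→s v <B> v we get {s}; from <D>→ε we get {ε}. So FIRST(<D>) = {ε, s, v}.
FIRST(<S>): from <S>→<D> we get {ε, s, v}; from <S>→<C> v <C> we get {s, v}. So FIRST(<S>) = {ε, s, v}.
FIRST(<C>): from <C>→v <S> v we get {v}; from <C>→<S> <B> <B> v we get {s, v}. So FIRST(<C>) = {s, v}.
FIRST(<B> <D> <S> <D>): take FIRST of each symbol in turn, carrying on past any symbol whose FIRST contains ε; result {ε, s, v}.

{ε, s, v}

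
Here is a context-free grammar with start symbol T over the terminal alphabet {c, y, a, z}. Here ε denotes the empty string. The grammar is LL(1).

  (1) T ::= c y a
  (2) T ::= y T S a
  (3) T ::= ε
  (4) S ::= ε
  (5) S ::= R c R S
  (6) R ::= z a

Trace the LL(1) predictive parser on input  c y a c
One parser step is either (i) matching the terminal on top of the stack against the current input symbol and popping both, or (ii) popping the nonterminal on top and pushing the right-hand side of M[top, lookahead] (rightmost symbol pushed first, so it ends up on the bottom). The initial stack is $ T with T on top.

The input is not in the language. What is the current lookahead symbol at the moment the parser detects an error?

     Stack    Input      Action
  1  $ T      c y a c $  expand T ::= c y a
  2  $ a y c  c y a c $  match c
  3  $ a y    y a c $    match y
  4  $ a      a c $      match a
  5  $        c $        error: stack empty but input remains

c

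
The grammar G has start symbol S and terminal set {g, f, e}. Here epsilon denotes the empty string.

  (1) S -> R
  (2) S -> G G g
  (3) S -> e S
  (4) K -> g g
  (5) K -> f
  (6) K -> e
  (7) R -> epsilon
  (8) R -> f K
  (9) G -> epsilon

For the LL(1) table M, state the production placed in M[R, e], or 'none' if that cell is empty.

FIRST(K): from K->g g we get {g}; from K->f we get {f}; from K->e we get {e}. So FIRST(K) = {e, f, g}.
FIRST(R): from R->epsilon we get {epsilon}; from R->f K we get {f}. So FIRST(R) = {epsilon, f}.
FIRST(G): from G->epsilon we get {epsilon}. So FIRST(G) = {epsilon}.
FIRST(S): from S->R we get {epsilon, f}; from S->G G g we get {g}; from S->e S we get {e}. So FIRST(S) = {epsilon, e, f, g}.
FOLLOW(S) includes $ since S is the start symbol.
FOLLOW(S): in S->e S, the suffix after S is empty (adds nothing new). Thus FOLLOW(S) = {$}.
FOLLOW(R): in S->R, the suffix after R is empty, so FOLLOW(R) ⊇ FOLLOW(S) = {$}. Thus FOLLOW(R) = {$}.
For R -> epsilon: FIRST(epsilon) = {epsilon}, so it goes in M[R, t] for t ∈ {}; since epsilon ∈ FIRST, also for every t ∈ FOLLOW(R) = {$}.
For R -> f K: FIRST(f K) = {f}, so it goes in M[R, t] for t ∈ {f}.
None of these place a production in M[R, e].

none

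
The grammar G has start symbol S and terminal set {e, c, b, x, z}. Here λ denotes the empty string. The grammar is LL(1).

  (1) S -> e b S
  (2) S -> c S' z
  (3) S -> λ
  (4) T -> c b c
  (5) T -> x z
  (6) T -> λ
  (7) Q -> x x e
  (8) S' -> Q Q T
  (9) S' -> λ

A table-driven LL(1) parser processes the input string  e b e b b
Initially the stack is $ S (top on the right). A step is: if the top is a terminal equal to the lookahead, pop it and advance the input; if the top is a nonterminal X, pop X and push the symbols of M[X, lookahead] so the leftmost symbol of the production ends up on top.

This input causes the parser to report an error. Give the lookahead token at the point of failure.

b

     Stack    Input        Action
  1  $ S      e b e b b $  expand S -> e b S
  2  $ S b e  e b e b b $  match e
  3  $ S b    b e b b $    match b
  4  $ S      e b b $      expand S -> e b S
  5  $ S b e  e b b $      match e
  6  $ S b    b b $        match b
  7  $ S      b $          error: M[S, b] is empty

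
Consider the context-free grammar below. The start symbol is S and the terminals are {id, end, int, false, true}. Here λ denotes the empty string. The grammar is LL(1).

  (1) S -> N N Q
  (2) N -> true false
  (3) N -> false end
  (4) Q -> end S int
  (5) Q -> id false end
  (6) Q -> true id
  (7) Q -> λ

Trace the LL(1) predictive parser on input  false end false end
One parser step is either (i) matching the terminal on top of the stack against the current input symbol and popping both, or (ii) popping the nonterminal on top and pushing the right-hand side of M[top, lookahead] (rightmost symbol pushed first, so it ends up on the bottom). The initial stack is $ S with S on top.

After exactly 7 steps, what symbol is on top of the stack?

Q

     Stack            Input                  Action
  1  $ S              false end false end $  expand S -> N N Q
  2  $ Q N N          false end false end $  expand N -> false end
  3  $ Q N end false  false end false end $  match false
  4  $ Q N end        end false end $        match end
  5  $ Q N            false end $            expand N -> false end
  6  $ Q end false    false end $            match false
  7  $ Q end          end $                  match end
Stack after step 7: $ Q (top = Q).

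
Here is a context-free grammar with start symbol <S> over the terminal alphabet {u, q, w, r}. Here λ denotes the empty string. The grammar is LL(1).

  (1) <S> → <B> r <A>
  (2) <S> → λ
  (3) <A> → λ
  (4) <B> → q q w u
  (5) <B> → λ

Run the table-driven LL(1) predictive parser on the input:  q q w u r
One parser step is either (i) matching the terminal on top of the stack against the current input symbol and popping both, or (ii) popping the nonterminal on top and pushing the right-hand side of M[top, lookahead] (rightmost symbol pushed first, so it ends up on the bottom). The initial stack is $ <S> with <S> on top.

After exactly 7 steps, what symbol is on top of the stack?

step 1: stack=$ <S>  input=q q w u r $  — expand <S> → <B> r <A>
step 2: stack=$ <A> r <B>  input=q q w u r $  — expand <B> → q q w u
step 3: stack=$ <A> r u w q q  input=q q w u r $  — match q
step 4: stack=$ <A> r u w q  input=q w u r $  — match q
step 5: stack=$ <A> r u w  input=w u r $  — match w
step 6: stack=$ <A> r u  input=u r $  — match u
step 7: stack=$ <A> r  input=r $  — match r
Stack after step 7: $ <A> (top = <A>).

<A>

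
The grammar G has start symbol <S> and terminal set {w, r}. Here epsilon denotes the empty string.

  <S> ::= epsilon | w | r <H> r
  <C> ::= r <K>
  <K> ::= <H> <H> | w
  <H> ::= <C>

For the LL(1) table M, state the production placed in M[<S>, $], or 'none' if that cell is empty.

FIRST(<S>): from <S>::=epsilon we get {epsilon}; from <S>::=w we get {w}; from <S>::=r <H> r we get {r}. So FIRST(<S>) = {epsilon, r, w}.
FIRST(<C>): from <C>::=r <K> we get {r}. So FIRST(<C>) = {r}.
FIRST(<H>): from <H>::=<C> we get {r}. So FIRST(<H>) = {r}.
FIRST(<K>): from <K>::=<H> <H> we get {r}; from <K>::=w we get {w}. So FIRST(<K>) = {r, w}.
FOLLOW(<S>) includes $ since <S> is the start symbol.
FOLLOW(<S>): <S> appears on no right-hand side. Thus FOLLOW(<S>) = {$}.
For <S> ::= epsilon: FIRST(epsilon) = {epsilon}, so it goes in M[<S>, t] for t ∈ {}; since epsilon ∈ FIRST, also for every t ∈ FOLLOW(<S>) = {$}.
For <S> ::= w: FIRST(w) = {w}, so it goes in M[<S>, t] for t ∈ {w}.
For <S> ::= r <H> r: FIRST(r <H> r) = {r}, so it goes in M[<S>, t] for t ∈ {r}.

<S> ::= epsilon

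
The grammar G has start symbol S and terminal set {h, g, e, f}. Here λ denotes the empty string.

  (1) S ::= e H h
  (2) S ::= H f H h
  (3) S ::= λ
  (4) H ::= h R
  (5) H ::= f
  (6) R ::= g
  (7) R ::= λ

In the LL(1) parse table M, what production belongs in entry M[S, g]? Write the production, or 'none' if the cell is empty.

none

FIRST(H): from H::=h R we get {h}; from H::=f we get {f}. So FIRST(H) = {f, h}.
FIRST(R): from R::=g we get {g}; from R::=λ we get {λ}. So FIRST(R) = {λ, g}.
FIRST(S): from S::=e H h we get {e}; from S::=H f H h we get {f, h}; from S::=λ we get {λ}. So FIRST(S) = {λ, e, f, h}.
FOLLOW(S) includes $ since S is the start symbol.
FOLLOW(S): S appears on no right-hand side. Thus FOLLOW(S) = {$}.
For S ::= e H h: FIRST(e H h) = {e}, so it goes in M[S, t] for t ∈ {e}.
For S ::= H f H h: FIRST(H f H h) = {f, h}, so it goes in M[S, t] for t ∈ {f, h}.
For S ::= λ: FIRST(λ) = {λ}, so it goes in M[S, t] for t ∈ {}; since λ ∈ FIRST, also for every t ∈ FOLLOW(S) = {$}.
None of these place a production in M[S, g].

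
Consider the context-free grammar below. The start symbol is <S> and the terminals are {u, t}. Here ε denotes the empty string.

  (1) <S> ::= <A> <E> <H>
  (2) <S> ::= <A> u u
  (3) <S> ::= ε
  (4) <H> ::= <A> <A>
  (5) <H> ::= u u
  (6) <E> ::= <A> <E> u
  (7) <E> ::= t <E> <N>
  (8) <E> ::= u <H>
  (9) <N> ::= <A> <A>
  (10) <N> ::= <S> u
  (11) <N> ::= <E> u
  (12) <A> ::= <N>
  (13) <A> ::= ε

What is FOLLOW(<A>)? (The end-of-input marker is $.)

FIRST(<S>) = {ε, t, u}  (via <A> <E> <H>, <A> u u)
FIRST(<H>) = {ε, t, u}  (via <A> <A>)
FIRST(<E>) = {t, u}  (via <A> <E> u)
FIRST(<N>) = {ε, t, u}  (via <A> <A>, <S> u, <E> u)
FIRST(<A>) = {ε, t, u}  (via <N>)
FOLLOW(<S>) includes $ since <S> is the start symbol.
FOLLOW(<S>): in <N>::=<S> u, <S> is followed by u with FIRST {u}. Thus FOLLOW(<S>) = {$, u}.
FOLLOW(<E>): in <S>::=<A> <E> <H>, <E> is followed by <H> with FIRST {ε, t, u}; in <S>::=<A> <E> <H>, the suffix after <E> is nullable, so FOLLOW(<E>) ⊇ FOLLOW(<S>) = {$, u}; in <E>::=<A> <E> u, <E> is followed by u with FIRST {u}; in <E>::=t <E> <N>, <E> is followed by <N> with FIRST {ε, t, u}; in <E>::=t <E> <N>, the suffix after <E> is nullable (adds nothing new); in <N>::=<E> u, <E> is followed by u with FIRST {u}. Thus FOLLOW(<E>) = {$, t, u}.
FOLLOW(<H>): in <S>::=<A> <E> <H>, the suffix after <H> is empty, so FOLLOW(<H>) ⊇ FOLLOW(<S>) = {$, u}; in <E>::=u <H>, the suffix after <H> is empty, so FOLLOW(<H>) ⊇ FOLLOW(<E>) = {$, t, u}. Thus FOLLOW(<H>) = {$, t, u}.
FOLLOW(<N>): in <E>::=t <E> <N>, the suffix after <N> is empty, so FOLLOW(<N>) ⊇ FOLLOW(<E>) = {$, t, u}; in <A>::=<N>, the suffix after <N> is empty, so FOLLOW(<N>) ⊇ FOLLOW(<A>) = {$, t, u}. Thus FOLLOW(<N>) = {$, t, u}.
FOLLOW(<A>): in <S>::=<A> <E> <H>, <A> is followed by <E> <H> with FIRST {t, u}; in <S>::=<A> u u, <A> is followed by u u with FIRST {u}; in <H>::=<A> <A> (occurrence 1), <A> is followed by <A> with FIRST {ε, t, u}; in <H>::=<A> <A> (occurrence 1), the suffix after <A> is nullable, so FOLLOW(<A>) ⊇ FOLLOW(<H>) = {$, t, u}; in <H>::=<A> <A> (occurrence 2), the suffix after <A> is empty, so FOLLOW(<A>) ⊇ FOLLOW(<H>) = {$, t, u}; in <E>::=<A> <E> u, <A> is followed by <E> u with FIRST {t, u}; in <N>::=<A> <A> (occurrence 1), <A> is followed by <A> with FIRST {ε, t, u}; in <N>::=<A> <A> (occurrence 1), the suffix after <A> is nullable, so FOLLOW(<A>) ⊇ FOLLOW(<N>) = {$, t, u}; in <N>::=<A> <A> (occurrence 2), the suffix after <A> is empty, so FOLLOW(<A>) ⊇ FOLLOW(<N>) = {$, t, u}. Thus FOLLOW(<A>) = {$, t, u}.

{$, t, u}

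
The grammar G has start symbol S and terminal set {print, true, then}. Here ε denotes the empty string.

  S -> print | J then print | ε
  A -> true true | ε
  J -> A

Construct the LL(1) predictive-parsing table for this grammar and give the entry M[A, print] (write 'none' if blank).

none

FIRST(A): from A->true true we get {true}; from A->ε we get {ε}. So FIRST(A) = {ε, true}.
FIRST(J): from J->A we get {ε, true}. So FIRST(J) = {ε, true}.
FIRST(S): from S->print we get {print}; from S->J then print we get {then, true}; from S->ε we get {ε}. So FIRST(S) = {ε, print, then, true}.
FOLLOW(S) includes $ since S is the start symbol.
FOLLOW(J): in S->J then print, J is followed by then print with FIRST {then}. Thus FOLLOW(J) = {then}.
FOLLOW(A): in J->A, the suffix after A is empty, so FOLLOW(A) ⊇ FOLLOW(J) = {then}. Thus FOLLOW(A) = {then}.
For A -> true true: FIRST(true true) = {true}, so it goes in M[A, t] for t ∈ {true}.
For A -> ε: FIRST(ε) = {ε}, so it goes in M[A, t] for t ∈ {}; since ε ∈ FIRST, also for every t ∈ FOLLOW(A) = {then}.
None of these place a production in M[A, print].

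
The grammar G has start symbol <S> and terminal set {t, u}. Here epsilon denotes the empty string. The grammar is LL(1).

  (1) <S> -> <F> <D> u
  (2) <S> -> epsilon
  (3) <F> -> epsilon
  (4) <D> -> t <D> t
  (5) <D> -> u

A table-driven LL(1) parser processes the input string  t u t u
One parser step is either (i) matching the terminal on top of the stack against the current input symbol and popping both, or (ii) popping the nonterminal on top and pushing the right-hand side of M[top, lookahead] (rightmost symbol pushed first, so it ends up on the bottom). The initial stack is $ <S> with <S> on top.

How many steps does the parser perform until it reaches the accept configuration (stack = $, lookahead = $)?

8

step 1: stack=$ <S>  input=t u t u $  — expand <S> -> <F> <D> u
step 2: stack=$ u <D> <F>  input=t u t u $  — expand <F> -> epsilon
step 3: stack=$ u <D>  input=t u t u $  — expand <D> -> t <D> t
step 4: stack=$ u t <D> t  input=t u t u $  — match t
step 5: stack=$ u t <D>  input=u t u $  — expand <D> -> u
step 6: stack=$ u t u  input=u t u $  — match u
step 7: stack=$ u t  input=t u $  — match t
step 8: stack=$ u  input=u $  — match u
Accept reached after 8 steps.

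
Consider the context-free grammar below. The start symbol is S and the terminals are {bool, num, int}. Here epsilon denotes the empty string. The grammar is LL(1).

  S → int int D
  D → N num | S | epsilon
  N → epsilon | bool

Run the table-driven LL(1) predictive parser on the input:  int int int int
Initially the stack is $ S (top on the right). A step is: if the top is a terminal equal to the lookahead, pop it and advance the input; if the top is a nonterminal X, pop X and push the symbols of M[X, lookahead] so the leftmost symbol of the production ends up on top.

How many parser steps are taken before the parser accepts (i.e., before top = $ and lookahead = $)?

step 1: stack=$ S  input=int int int int $  — expand S → int int D
step 2: stack=$ D int int  input=int int int int $  — match int
step 3: stack=$ D int  input=int int int $  — match int
step 4: stack=$ D  input=int int $  — expand D → S
step 5: stack=$ S  input=int int $  — expand S → int int D
step 6: stack=$ D int int  input=int int $  — match int
step 7: stack=$ D int  input=int $  — match int
step 8: stack=$ D  input=$  — expand D → epsilon
Accept reached after 8 steps.

8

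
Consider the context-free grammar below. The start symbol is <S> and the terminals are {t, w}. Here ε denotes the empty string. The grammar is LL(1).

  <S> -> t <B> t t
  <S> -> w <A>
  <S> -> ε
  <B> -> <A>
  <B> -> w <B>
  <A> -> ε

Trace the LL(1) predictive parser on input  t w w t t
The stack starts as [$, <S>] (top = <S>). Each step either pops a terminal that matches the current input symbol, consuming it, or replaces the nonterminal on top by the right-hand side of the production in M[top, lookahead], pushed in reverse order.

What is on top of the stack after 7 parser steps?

<A>

     Stack        Input        Action
  1  $ <S>        t w w t t $  expand <S> -> t <B> t t
  2  $ t t <B> t  t w w t t $  match t
  3  $ t t <B>    w w t t $    expand <B> -> w <B>
  4  $ t t <B> w  w w t t $    match w
  5  $ t t <B>    w t t $      expand <B> -> w <B>
  6  $ t t <B> w  w t t $      match w
  7  $ t t <B>    t t $        expand <B> -> <A>
Stack after step 7: $ t t <A> (top = <A>).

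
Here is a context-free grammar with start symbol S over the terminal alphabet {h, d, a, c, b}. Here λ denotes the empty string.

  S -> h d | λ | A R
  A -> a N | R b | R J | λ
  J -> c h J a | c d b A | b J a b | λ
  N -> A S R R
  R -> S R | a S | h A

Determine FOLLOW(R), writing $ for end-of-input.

FIRST(J): from J->c h J a we get {c}; from J->c d b A we get {c}; from J->b J a b we get {b}; from J->λ we get {λ}. So FIRST(J) = {λ, b, c}.
FIRST(S): from S->h d we get {h}; from S->λ we get {λ}; from S->A R we get {a, h}. So FIRST(S) = {λ, a, h}.
FIRST(R): from R->S R we get {a, h}; from R->a S we get {a}; from R->h A we get {h}. So FIRST(R) = {a, h}.
FIRST(A): from A->a N we get {a}; from A->R b we get {a, h}; from A->R J we get {a, h}; from A->λ we get {λ}. So FIRST(A) = {λ, a, h}.
FIRST(N): from N->A S R R we get {a, h}. So FIRST(N) = {a, h}.
FOLLOW(S) includes $ since S is the start symbol.
FOLLOW(S): in N->A S R R, S is followed by R R with FIRST {a, h}; in R->S R, S is followed by R with FIRST {a, h}; in R->a S, the suffix after S is empty, so FOLLOW(S) ⊇ FOLLOW(R) = {$, a, b, c, h}. Thus FOLLOW(S) = {$, a, b, c, h}.
FOLLOW(A): in S->A R, A is followed by R with FIRST {a, h}; in J->c d b A, the suffix after A is empty, so FOLLOW(A) ⊇ FOLLOW(J) = {$, a, b, c, h}; in N->A S R R, A is followed by S R R with FIRST {a, h}; in R->h A, the suffix after A is empty, so FOLLOW(A) ⊇ FOLLOW(R) = {$, a, b, c, h}. Thus FOLLOW(A) = {$, a, b, c, h}.
FOLLOW(J): in A->R J, the suffix after J is empty, so FOLLOW(J) ⊇ FOLLOW(A) = {$, a, b, c, h}; in J->c h J a, J is followed by a with FIRST {a}; in J->b J a b, J is followed by a b with FIRST {a}. Thus FOLLOW(J) = {$, a, b, c, h}.
FOLLOW(N): in A->a N, the suffix after N is empty, so FOLLOW(N) ⊇ FOLLOW(A) = {$, a, b, c, h}. Thus FOLLOW(N) = {$, a, b, c, h}.
FOLLOW(R): in S->A R, the suffix after R is empty, so FOLLOW(R) ⊇ FOLLOW(S) = {$, a, b, c, h}; in A->R b, R is followed by b with FIRST {b}; in A->R J, R is followed by J with FIRST {λ, b, c}; in A->R J, the suffix after R is nullable, so FOLLOW(R) ⊇ FOLLOW(A) = {$, a, b, c, h}; in N->A S R R (occurrence 1), R is followed by R with FIRST {a, h}; in N->A S R R (occurrence 2), the suffix after R is empty, so FOLLOW(R) ⊇ FOLLOW(N) = {$, a, b, c, h}; in R->S R, the suffix after R is empty (adds nothing new). Thus FOLLOW(R) = {$, a, b, c, h}.

{$, a, b, c, h}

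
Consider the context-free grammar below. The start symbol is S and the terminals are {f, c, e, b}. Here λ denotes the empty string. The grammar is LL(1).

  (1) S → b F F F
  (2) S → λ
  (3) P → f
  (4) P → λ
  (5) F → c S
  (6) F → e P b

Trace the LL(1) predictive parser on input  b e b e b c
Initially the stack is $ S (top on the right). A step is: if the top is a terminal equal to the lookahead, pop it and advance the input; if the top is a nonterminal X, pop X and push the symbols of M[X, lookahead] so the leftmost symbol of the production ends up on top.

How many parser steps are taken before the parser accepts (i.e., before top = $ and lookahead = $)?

step 1: stack=$ S  input=b e b e b c $  — expand S → b F F F
step 2: stack=$ F F F b  input=b e b e b c $  — match b
step 3: stack=$ F F F  input=e b e b c $  — expand F → e P b
step 4: stack=$ F F b P e  input=e b e b c $  — match e
step 5: stack=$ F F b P  input=b e b c $  — expand P → λ
step 6: stack=$ F F b  input=b e b c $  — match b
step 7: stack=$ F F  input=e b c $  — expand F → e P b
step 8: stack=$ F b P e  input=e b c $  — match e
step 9: stack=$ F b P  input=b c $  — expand P → λ
step 10: stack=$ F b  input=b c $  — match b
step 11: stack=$ F  input=c $  — expand F → c S
step 12: stack=$ S c  input=c $  — match c
step 13: stack=$ S  input=$  — expand S → λ
Accept reached after 13 steps.

13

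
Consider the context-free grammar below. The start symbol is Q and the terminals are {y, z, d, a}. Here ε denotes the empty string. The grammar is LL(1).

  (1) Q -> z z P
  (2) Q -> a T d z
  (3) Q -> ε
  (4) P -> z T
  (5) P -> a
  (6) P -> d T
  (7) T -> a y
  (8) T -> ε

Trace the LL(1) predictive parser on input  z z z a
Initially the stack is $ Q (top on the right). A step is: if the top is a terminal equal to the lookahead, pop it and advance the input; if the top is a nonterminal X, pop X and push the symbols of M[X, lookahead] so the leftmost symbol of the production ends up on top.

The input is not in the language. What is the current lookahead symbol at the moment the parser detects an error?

$

     Stack    Input      Action
  1  $ Q      z z z a $  expand Q -> z z P
  2  $ P z z  z z z a $  match z
  3  $ P z    z z a $    match z
  4  $ P      z a $      expand P -> z T
  5  $ T z    z a $      match z
  6  $ T      a $        expand T -> a y
  7  $ y a    a $        match a
  8  $ y      $          error: top is terminal y but lookahead is $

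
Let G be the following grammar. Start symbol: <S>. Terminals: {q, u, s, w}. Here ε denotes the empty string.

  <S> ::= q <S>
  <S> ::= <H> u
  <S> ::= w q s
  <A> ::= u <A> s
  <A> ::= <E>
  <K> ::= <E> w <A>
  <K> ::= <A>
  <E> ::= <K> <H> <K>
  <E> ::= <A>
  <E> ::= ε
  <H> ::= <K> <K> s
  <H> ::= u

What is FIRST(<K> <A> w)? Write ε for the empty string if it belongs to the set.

{s, u, w}

FIRST(<S>) = {q, s, u, w}  (via <H> u)
FIRST(<A>) = {ε, s, u, w}  (via <E>)
FIRST(<K>) = {ε, s, u, w}  (via <E> w <A>, <A>)
FIRST(<H>) = {s, u, w}  (via <K> <K> s)
FIRST(<E>) = {ε, s, u, w}  (via <K> <H> <K>, <A>)
FIRST(<K> <A> w): take FIRST of each symbol in turn, carrying on past any symbol whose FIRST contains ε; result {s, u, w}.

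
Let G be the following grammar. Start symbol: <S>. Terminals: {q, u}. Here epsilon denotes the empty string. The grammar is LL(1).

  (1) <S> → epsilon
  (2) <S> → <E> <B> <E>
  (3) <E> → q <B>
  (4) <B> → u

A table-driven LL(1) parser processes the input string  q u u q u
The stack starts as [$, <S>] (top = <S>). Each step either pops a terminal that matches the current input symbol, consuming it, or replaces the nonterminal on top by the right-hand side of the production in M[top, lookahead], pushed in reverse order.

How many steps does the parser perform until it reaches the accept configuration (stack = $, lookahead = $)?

step 1: stack=$ <S>  input=q u u q u $  — expand <S> → <E> <B> <E>
step 2: stack=$ <E> <B> <E>  input=q u u q u $  — expand <E> → q <B>
step 3: stack=$ <E> <B> <B> q  input=q u u q u $  — match q
step 4: stack=$ <E> <B> <B>  input=u u q u $  — expand <B> → u
step 5: stack=$ <E> <B> u  input=u u q u $  — match u
step 6: stack=$ <E> <B>  input=u q u $  — expand <B> → u
step 7: stack=$ <E> u  input=u q u $  — match u
step 8: stack=$ <E>  input=q u $  — expand <E> → q <B>
step 9: stack=$ <B> q  input=q u $  — match q
step 10: stack=$ <B>  input=u $  — expand <B> → u
step 11: stack=$ u  input=u $  — match u
Accept reached after 11 steps.

11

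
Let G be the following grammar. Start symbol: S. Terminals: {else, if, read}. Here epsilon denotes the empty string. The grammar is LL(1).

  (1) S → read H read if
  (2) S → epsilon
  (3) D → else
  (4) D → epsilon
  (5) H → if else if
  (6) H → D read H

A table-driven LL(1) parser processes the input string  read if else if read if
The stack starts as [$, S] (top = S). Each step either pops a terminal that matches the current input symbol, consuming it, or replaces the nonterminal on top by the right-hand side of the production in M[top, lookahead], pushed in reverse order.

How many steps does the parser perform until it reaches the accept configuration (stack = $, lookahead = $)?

step 1: stack=$ S  input=read if else if read if $  — expand S → read H read if
step 2: stack=$ if read H read  input=read if else if read if $  — match read
step 3: stack=$ if read H  input=if else if read if $  — expand H → if else if
step 4: stack=$ if read if else if  input=if else if read if $  — match if
step 5: stack=$ if read if else  input=else if read if $  — match else
step 6: stack=$ if read if  input=if read if $  — match if
step 7: stack=$ if read  input=read if $  — match read
step 8: stack=$ if  input=if $  — match if
Accept reached after 8 steps.

8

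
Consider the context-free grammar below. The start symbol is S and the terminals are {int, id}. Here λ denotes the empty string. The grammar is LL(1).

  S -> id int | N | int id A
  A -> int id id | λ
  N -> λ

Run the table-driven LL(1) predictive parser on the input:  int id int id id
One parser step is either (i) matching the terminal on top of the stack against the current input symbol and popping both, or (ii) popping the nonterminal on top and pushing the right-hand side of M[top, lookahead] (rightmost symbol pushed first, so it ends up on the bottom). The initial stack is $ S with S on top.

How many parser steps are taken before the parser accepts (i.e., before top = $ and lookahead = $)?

     Stack        Input               Action
  1  $ S          int id int id id $  expand S -> int id A
  2  $ A id int   int id int id id $  match int
  3  $ A id       id int id id $      match id
  4  $ A          int id id $         expand A -> int id id
  5  $ id id int  int id id $         match int
  6  $ id id      id id $             match id
  7  $ id         id $                match id
Accept reached after 7 steps.

7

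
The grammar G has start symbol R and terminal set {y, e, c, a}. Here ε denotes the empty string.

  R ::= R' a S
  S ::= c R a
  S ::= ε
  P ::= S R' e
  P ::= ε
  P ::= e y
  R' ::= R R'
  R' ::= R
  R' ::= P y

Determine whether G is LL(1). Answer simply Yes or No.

No

FIRST(R) = {c, e, y}
FIRST(S) = {ε, c}
FIRST(P) = {ε, c, e, y}
FIRST(R') = {c, e, y}
FOLLOW(R) = {$, a, c, e, y}
FOLLOW(S) = {$, a, c, e, y}
FOLLOW(P) = {y}
FOLLOW(R') = {a, e}
Cell M[P, e] receives both P ::= S R' e and P ::= e y — the grammar is not LL(1).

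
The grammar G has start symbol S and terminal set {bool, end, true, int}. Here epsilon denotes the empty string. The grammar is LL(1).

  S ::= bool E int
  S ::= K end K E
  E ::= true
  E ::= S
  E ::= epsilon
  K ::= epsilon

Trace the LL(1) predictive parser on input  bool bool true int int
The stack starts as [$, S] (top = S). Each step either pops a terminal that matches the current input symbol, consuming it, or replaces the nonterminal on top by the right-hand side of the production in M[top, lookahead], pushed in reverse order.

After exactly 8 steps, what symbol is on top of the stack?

int

step 1: stack=$ S  input=bool bool true int int $  — expand S ::= bool E int
step 2: stack=$ int E bool  input=bool bool true int int $  — match bool
step 3: stack=$ int E  input=bool true int int $  — expand E ::= S
step 4: stack=$ int S  input=bool true int int $  — expand S ::= bool E int
step 5: stack=$ int int E bool  input=bool true int int $  — match bool
step 6: stack=$ int int E  input=true int int $  — expand E ::= true
step 7: stack=$ int int true  input=true int int $  — match true
step 8: stack=$ int int  input=int int $  — match int
Stack after step 8: $ int (top = int).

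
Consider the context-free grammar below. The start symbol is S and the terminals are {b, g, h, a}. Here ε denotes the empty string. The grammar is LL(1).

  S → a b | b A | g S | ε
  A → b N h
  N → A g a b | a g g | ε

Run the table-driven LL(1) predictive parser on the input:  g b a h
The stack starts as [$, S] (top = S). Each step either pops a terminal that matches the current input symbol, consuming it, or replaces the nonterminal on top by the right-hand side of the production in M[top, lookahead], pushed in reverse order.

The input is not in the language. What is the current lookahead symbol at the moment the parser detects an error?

step 1: stack=$ S  input=g b a h $  — expand S → g S
step 2: stack=$ S g  input=g b a h $  — match g
step 3: stack=$ S  input=b a h $  — expand S → b A
step 4: stack=$ A b  input=b a h $  — match b
step 5: stack=$ A  input=a h $  — error: M[A, a] is empty

a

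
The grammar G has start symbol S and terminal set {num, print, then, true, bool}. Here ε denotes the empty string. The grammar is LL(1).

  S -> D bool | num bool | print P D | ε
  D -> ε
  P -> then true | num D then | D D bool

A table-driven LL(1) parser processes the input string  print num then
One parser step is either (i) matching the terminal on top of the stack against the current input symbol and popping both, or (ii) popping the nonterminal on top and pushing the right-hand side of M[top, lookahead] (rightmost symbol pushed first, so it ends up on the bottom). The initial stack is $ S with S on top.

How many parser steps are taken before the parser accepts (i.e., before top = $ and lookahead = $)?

step 1: stack=$ S  input=print num then $  — expand S -> print P D
step 2: stack=$ D P print  input=print num then $  — match print
step 3: stack=$ D P  input=num then $  — expand P -> num D then
step 4: stack=$ D then D num  input=num then $  — match num
step 5: stack=$ D then D  input=then $  — expand D -> ε
step 6: stack=$ D then  input=then $  — match then
step 7: stack=$ D  input=$  — expand D -> ε
Accept reached after 7 steps.

7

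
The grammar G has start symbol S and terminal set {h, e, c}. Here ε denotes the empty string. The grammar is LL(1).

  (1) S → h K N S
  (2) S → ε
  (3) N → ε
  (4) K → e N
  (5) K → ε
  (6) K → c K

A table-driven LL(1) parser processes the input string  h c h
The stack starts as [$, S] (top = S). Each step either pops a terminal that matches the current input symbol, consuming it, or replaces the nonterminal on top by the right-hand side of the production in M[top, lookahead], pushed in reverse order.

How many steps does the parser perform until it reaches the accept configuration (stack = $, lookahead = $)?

11

      Stack      Input    Action
   1  $ S        h c h $  expand S → h K N S
   2  $ S N K h  h c h $  match h
   3  $ S N K    c h $    expand K → c K
   4  $ S N K c  c h $    match c
   5  $ S N K    h $      expand K → ε
   6  $ S N      h $      expand N → ε
   7  $ S        h $      expand S → h K N S
   8  $ S N K h  h $      match h
   9  $ S N K    $        expand K → ε
  10  $ S N      $        expand N → ε
  11  $ S        $        expand S → ε
Accept reached after 11 steps.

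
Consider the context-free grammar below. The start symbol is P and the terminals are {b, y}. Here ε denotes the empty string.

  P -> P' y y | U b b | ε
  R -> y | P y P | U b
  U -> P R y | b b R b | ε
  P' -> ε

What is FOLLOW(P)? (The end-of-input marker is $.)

{$, b, y}

FIRST(P') = {ε}
FIRST(P) = {ε, b, y}  (via P' y y, U b b)
FIRST(R) = {b, y}  (via P y P, U b)
FIRST(U) = {ε, b, y}  (via P R y)
FOLLOW(P) includes $ since P is the start symbol.
FOLLOW(R): in U->P R y, R is followed by y with FIRST {y}; in U->b b R b, R is followed by b with FIRST {b}. Thus FOLLOW(R) = {b, y}.
FOLLOW(P): in R->P y P (occurrence 1), P is followed by y P with FIRST {y}; in R->P y P (occurrence 2), the suffix after P is empty, so FOLLOW(P) ⊇ FOLLOW(R) = {b, y}; in U->P R y, P is followed by R y with FIRST {b, y}. Thus FOLLOW(P) = {$, b, y}.
FOLLOW(U): in P->U b b, U is followed by b b with FIRST {b}; in R->U b, U is followed by b with FIRST {b}. Thus FOLLOW(U) = {b}.
FOLLOW(P'): in P->P' y y, P' is followed by y y with FIRST {y}. Thus FOLLOW(P') = {y}.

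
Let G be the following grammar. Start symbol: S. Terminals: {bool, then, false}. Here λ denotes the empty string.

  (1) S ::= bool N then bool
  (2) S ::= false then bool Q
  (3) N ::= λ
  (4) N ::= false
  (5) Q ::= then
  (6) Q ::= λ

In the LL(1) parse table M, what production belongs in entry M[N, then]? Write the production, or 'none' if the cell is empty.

N ::= λ

FIRST(S): from S::=bool N then bool we get {bool}; from S::=false then bool Q we get {false}. So FIRST(S) = {bool, false}.
FIRST(N): from N::=λ we get {λ}; from N::=false we get {false}. So FIRST(N) = {λ, false}.
FIRST(Q): from Q::=then we get {then}; from Q::=λ we get {λ}. So FIRST(Q) = {λ, then}.
FOLLOW(S) includes $ since S is the start symbol.
FOLLOW(N): in S::=bool N then bool, N is followed by then bool with FIRST {then}. Thus FOLLOW(N) = {then}.
For N ::= λ: FIRST(λ) = {λ}, so it goes in M[N, t] for t ∈ {}; since λ ∈ FIRST, also for every t ∈ FOLLOW(N) = {then}.
For N ::= false: FIRST(false) = {false}, so it goes in M[N, t] for t ∈ {false}.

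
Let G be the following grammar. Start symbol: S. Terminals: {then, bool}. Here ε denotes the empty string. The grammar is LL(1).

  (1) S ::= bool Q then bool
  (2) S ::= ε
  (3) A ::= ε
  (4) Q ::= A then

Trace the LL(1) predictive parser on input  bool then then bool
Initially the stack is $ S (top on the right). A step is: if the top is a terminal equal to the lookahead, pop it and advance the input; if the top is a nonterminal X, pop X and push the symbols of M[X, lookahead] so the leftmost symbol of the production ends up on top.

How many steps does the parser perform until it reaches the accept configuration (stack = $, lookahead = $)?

7

step 1: stack=$ S  input=bool then then bool $  — expand S ::= bool Q then bool
step 2: stack=$ bool then Q bool  input=bool then then bool $  — match bool
step 3: stack=$ bool then Q  input=then then bool $  — expand Q ::= A then
step 4: stack=$ bool then then A  input=then then bool $  — expand A ::= ε
step 5: stack=$ bool then then  input=then then bool $  — match then
step 6: stack=$ bool then  input=then bool $  — match then
step 7: stack=$ bool  input=bool $  — match bool
Accept reached after 7 steps.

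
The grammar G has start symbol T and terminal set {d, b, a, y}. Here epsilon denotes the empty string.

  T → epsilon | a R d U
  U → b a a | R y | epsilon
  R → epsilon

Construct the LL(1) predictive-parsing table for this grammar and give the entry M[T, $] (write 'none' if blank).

T → epsilon

FIRST(T): from T→epsilon we get {epsilon}; from T→a R d U we get {a}. So FIRST(T) = {epsilon, a}.
FIRST(R): from R→epsilon we get {epsilon}. So FIRST(R) = {epsilon}.
FIRST(U): from U→b a a we get {b}; from U→R y we get {y}; from U→epsilon we get {epsilon}. So FIRST(U) = {epsilon, b, y}.
FOLLOW(T) includes $ since T is the start symbol.
FOLLOW(T): T appears on no right-hand side. Thus FOLLOW(T) = {$}.
For T → epsilon: FIRST(epsilon) = {epsilon}, so it goes in M[T, t] for t ∈ {}; since epsilon ∈ FIRST, also for every t ∈ FOLLOW(T) = {$}.
For T → a R d U: FIRST(a R d U) = {a}, so it goes in M[T, t] for t ∈ {a}.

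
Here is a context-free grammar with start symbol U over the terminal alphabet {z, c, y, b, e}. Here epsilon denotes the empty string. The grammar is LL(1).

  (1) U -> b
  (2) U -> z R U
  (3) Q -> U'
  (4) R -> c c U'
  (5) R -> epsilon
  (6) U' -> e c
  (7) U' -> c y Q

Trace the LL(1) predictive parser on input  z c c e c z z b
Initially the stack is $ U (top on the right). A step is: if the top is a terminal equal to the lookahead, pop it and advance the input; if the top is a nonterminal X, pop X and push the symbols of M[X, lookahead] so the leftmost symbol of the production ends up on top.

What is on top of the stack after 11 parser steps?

U

step 1: stack=$ U  input=z c c e c z z b $  — expand U -> z R U
step 2: stack=$ U R z  input=z c c e c z z b $  — match z
step 3: stack=$ U R  input=c c e c z z b $  — expand R -> c c U'
step 4: stack=$ U U' c c  input=c c e c z z b $  — match c
step 5: stack=$ U U' c  input=c e c z z b $  — match c
step 6: stack=$ U U'  input=e c z z b $  — expand U' -> e c
step 7: stack=$ U c e  input=e c z z b $  — match e
step 8: stack=$ U c  input=c z z b $  — match c
step 9: stack=$ U  input=z z b $  — expand U -> z R U
step 10: stack=$ U R z  input=z z b $  — match z
step 11: stack=$ U R  input=z b $  — expand R -> epsilon
Stack after step 11: $ U (top = U).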